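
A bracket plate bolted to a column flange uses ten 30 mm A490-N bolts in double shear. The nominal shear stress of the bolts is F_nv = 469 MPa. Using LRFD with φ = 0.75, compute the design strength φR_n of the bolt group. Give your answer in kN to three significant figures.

A_b = π × 30² / 4 = 706.9 mm².
R_n = F_nv · A_b · n · n_s = 469 × 706.9 × 10 × 2 / 1000 = 6630 kN.
Design strength φR_n = 0.75 × 6630 = 4970 kN.

4970 kN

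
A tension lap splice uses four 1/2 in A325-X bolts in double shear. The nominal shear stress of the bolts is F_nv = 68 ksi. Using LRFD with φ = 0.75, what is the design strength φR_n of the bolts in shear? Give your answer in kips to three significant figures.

80.1 kips

A_b = π × 0.5² / 4 = 0.1963 in².
R_n = F_nv · A_b · n · n_s = 68 × 0.1963 × 4 × 2 = 106.8 kips.
Design strength φR_n = 0.75 × 106.8 = 80.1 kips.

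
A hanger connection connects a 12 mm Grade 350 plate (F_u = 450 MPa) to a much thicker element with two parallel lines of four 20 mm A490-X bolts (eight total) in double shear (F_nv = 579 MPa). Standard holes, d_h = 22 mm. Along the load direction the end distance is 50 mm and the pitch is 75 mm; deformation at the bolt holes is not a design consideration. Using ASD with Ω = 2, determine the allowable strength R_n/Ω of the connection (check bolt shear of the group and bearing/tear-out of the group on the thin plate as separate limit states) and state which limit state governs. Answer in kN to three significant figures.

1290 kN (bearing governs)

Bolt shear: A_b = π·20²/4 = 314.2 mm²; R_n = 579 × 314.2 × 8 × 2 / 1000 = 2910 kN → 2910 / 2 = 1460 kN.
Bearing (1.5 l_c t F_u ≤ 3.0 d t F_u): upper limit = 3.0·20·12·450 / 1000 = 324 kN.
  Edge l_c = 50 − 22/2 = 39 → r_n = 315.9 kN; interior l_c = 75 − 22 = 53 → r_n = 324 kN.
  R_n,bearing = 2·315.9 + 6·324 = 2576 kN → 2576 / 2 = 1290 kN.
Bearing governs: 1290 kN.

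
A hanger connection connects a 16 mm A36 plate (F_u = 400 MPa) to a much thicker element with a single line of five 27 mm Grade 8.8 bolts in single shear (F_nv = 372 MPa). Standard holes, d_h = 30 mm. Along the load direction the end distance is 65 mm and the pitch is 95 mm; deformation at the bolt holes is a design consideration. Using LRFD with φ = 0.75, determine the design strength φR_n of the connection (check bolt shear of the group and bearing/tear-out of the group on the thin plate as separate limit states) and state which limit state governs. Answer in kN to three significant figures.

Bolt shear: A_b = π·27²/4 = 572.6 mm²; R_n = 372 × 572.6 × 5 × 1 / 1000 = 1065 kN → 0.75 × 1065 = 799 kN.
Bearing (1.2 l_c t F_u ≤ 2.4 d t F_u): upper limit = 2.4·27·16·400 / 1000 = 414.7 kN.
  Edge l_c = 65 − 30/2 = 50 → r_n = 384 kN; interior l_c = 95 − 30 = 65 → r_n = 414.7 kN.
  R_n,bearing = 1·384 + 4·414.7 = 2043 kN → 0.75 × 2043 = 1530 kN.
Bolt shear governs: 799 kN.

799 kN (bolt shear governs)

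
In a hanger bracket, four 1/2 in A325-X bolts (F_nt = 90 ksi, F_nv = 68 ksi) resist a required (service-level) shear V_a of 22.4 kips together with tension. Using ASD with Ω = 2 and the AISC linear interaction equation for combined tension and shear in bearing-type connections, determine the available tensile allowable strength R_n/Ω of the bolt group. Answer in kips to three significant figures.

A_b = π·0.5²/4 = 0.1963 in²; f_rv = 22.4 / (4 × 0.1963) = 28.52 ksi.
F'_nt = 1.3 F_nt − (Ω F_nt / F_nv) f_rv = 1.3·90 − (2·90/68)·28.52 = 41.5 ksi, capped at F_nt → F'_nt = 41.5 ksi.
R_n = F'_nt · A_b · n = 41.5 × 0.1963 × 4 = 32.6 kips.
Allowable strength R_n/Ω = 32.6 / 2 = 16.3 kips.

16.3 kips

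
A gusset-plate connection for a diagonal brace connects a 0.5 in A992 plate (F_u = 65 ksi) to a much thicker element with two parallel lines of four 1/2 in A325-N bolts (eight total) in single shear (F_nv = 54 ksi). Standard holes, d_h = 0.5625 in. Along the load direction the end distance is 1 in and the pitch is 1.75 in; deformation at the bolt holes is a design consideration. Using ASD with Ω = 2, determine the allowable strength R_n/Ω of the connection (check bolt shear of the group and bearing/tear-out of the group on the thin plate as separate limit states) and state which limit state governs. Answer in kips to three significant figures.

42.4 kips (bolt shear governs)

Bolt shear: A_b = π·0.5²/4 = 0.1963 in²; R_n = 54 × 0.1963 × 8 × 1 = 84.82 kips → 84.82 / 2 = 42.4 kips.
Bearing (1.2 l_c t F_u ≤ 2.4 d t F_u): upper limit = 2.4·0.5·0.5·65 = 39 kips.
  Edge l_c = 1 − 0.5625/2 = 0.7188 → r_n = 28.03 kips; interior l_c = 1.75 − 0.5625 = 1.188 → r_n = 39 kips.
  R_n,bearing = 2·28.03 + 6·39 = 290.1 kips → 290.1 / 2 = 145 kips.
Bolt shear governs: 42.4 kips.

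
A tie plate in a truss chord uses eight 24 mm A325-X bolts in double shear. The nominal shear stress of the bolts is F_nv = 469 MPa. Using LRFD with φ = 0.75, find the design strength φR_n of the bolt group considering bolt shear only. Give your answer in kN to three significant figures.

A_b = π × 24² / 4 = 452.4 mm².
R_n = F_nv · A_b · n · n_s = 469 × 452.4 × 8 × 2 / 1000 = 3395 kN.
Design strength φR_n = 0.75 × 3395 = 2550 kN.

2550 kN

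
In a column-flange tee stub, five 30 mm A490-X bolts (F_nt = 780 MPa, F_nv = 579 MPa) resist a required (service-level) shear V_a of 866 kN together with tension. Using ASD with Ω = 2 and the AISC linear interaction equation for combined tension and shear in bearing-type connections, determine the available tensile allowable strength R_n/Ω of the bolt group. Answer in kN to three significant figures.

625 kN

A_b = π·30²/4 = 706.9 mm²; f_rv = 866 × 1000 / (5 × 706.9) = 245 MPa.
F'_nt = 1.3 F_nt − (Ω F_nt / F_nv) f_rv = 1.3·780 − (2·780/579)·245 = 353.8 MPa, capped at F_nt → F'_nt = 353.8 MPa.
R_n = F'_nt · A_b · n = 353.8 × 706.9 × 5 / 1000 = 1251 kN.
Allowable strength R_n/Ω = 1251 / 2 = 625 kN.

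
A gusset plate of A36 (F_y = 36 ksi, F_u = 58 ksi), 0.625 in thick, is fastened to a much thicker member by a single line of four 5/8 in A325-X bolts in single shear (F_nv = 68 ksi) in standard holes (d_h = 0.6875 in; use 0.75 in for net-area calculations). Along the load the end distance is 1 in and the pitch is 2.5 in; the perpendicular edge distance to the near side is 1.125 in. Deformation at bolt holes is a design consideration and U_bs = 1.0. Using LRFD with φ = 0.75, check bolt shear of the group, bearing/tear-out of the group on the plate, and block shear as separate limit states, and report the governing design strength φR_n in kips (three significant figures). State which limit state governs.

62.6 kips (bolt shear governs)

Bolt shear: A_b = π·0.625²/4 = 0.3068 in²; R_n = 68 × 0.3068 × 4 × 1 = 83.45 kips → 0.75 × 83.45 = 62.6 kips.
Bearing: edge l_c = 0.6562, r_n = 28.55 kips; interior l_c = 1.812, r_n = 54.38 kips; R_n = 28.55 + 3·54.38 = 191.7 kips → 144 kips.
Block shear: A_gv = 5.312, A_nv = 3.672, A_nt = 0.4688 in²; R_n = min(0.6F_uA_nv, 0.6F_yA_gv) + U_bs·F_u·A_nt = 141.9 kips → 106 kips.
Bolt shear governs: 62.6 kips.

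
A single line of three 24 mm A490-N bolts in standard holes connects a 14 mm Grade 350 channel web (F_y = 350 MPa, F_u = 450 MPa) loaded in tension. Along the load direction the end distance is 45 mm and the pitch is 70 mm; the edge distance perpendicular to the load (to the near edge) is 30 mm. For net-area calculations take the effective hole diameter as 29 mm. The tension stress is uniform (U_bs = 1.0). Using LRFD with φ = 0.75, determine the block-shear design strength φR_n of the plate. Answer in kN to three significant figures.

392 kN

Shear plane L_v = 45 + 2·70 = 185 mm; A_gv = 185 × 14 = 2590 mm².
A_nv = (185 − 2.5·29) × 14 = 1575 mm².
A_nt = (30 − 0.5·29) × 14 = 217 mm².
0.6 F_u A_nv = 425.2 kN; 0.6 F_y A_gv = 543.9 kN → shear rupture governs the shear term.
R_n = 425.2 + 1.0 × 450 × 217 / 1000 = 522.9 kN.
Design strength φR_n = 0.75 × 522.9 = 392 kN.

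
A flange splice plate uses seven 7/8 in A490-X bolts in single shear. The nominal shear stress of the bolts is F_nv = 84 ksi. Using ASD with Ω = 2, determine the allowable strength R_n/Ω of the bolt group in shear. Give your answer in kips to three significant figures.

A_b = π × 0.875² / 4 = 0.6013 in².
R_n = F_nv · A_b · n · n_s = 84 × 0.6013 × 7 × 1 = 353.6 kips.
Allowable strength R_n/Ω = 353.6 / 2 = 177 kips.

177 kips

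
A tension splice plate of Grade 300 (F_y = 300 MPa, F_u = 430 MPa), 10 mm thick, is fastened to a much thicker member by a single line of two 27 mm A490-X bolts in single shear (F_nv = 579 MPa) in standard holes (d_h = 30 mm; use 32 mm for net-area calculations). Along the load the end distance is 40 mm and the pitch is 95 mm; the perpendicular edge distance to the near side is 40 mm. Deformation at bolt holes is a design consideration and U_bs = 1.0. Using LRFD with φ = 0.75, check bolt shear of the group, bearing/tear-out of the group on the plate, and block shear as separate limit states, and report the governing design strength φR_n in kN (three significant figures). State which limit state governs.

246 kN (block shear governs)

Bolt shear: A_b = π·27²/4 = 572.6 mm²; R_n = 579 × 572.6 × 2 × 1 / 1000 = 663 kN → 0.75 × 663 = 497 kN.
Bearing: edge l_c = 25, r_n = 129 kN; interior l_c = 65, r_n = 278.6 kN; R_n = 129 + 1·278.6 = 407.6 kN → 306 kN.
Block shear: A_gv = 1350, A_nv = 870, A_nt = 240 mm²; R_n = min(0.6F_uA_nv, 0.6F_yA_gv) + U_bs·F_u·A_nt = 327.7 kN → 246 kN.
Block shear governs: 246 kN.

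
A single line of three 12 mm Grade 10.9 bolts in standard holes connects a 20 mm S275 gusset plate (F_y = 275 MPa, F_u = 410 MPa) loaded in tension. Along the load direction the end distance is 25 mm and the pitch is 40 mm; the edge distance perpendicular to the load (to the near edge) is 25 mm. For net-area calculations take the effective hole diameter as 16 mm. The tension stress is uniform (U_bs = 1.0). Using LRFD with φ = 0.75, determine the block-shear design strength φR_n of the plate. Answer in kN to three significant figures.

Shear plane L_v = 25 + 2·40 = 105 mm; A_gv = 105 × 20 = 2100 mm².
A_nv = (105 − 2.5·16) × 20 = 1300 mm².
A_nt = (25 − 0.5·16) × 20 = 340 mm².
0.6 F_u A_nv = 319.8 kN; 0.6 F_y A_gv = 346.5 kN → shear rupture governs the shear term.
R_n = 319.8 + 1.0 × 410 × 340 / 1000 = 459.2 kN.
Design strength φR_n = 0.75 × 459.2 = 344 kN.

344 kN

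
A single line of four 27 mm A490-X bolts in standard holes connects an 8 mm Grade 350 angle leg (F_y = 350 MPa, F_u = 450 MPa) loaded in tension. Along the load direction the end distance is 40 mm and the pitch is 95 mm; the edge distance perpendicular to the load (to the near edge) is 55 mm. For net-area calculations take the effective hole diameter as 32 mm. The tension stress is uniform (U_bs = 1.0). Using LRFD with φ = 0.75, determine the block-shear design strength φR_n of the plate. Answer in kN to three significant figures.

450 kN

Shear plane L_v = 40 + 3·95 = 325 mm; A_gv = 325 × 8 = 2600 mm².
A_nv = (325 − 3.5·32) × 8 = 1704 mm².
A_nt = (55 − 0.5·32) × 8 = 312 mm².
0.6 F_u A_nv = 460.1 kN; 0.6 F_y A_gv = 546 kN → shear rupture governs the shear term.
R_n = 460.1 + 1.0 × 450 × 312 / 1000 = 600.5 kN.
Design strength φR_n = 0.75 × 600.5 = 450 kN.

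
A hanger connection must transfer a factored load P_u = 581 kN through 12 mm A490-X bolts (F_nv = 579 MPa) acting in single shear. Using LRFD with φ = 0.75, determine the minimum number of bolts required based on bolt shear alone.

12 bolts

A_b = π·12²/4 = 113.1 mm².
Per-bolt design strength φR_n = 0.75 × 579 × 113.1 × 1 / 1000 = 49.11 kN.
n ≥ 581 / 49.11 = 11.83 → use 12 bolts.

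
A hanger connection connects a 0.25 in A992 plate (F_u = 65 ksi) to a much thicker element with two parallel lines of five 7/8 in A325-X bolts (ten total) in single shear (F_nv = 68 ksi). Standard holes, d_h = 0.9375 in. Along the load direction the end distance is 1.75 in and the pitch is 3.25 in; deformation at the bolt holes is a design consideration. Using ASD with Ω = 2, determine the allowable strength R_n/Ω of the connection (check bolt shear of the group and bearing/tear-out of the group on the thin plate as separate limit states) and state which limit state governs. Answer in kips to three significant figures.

Bolt shear: A_b = π·0.875²/4 = 0.6013 in²; R_n = 68 × 0.6013 × 10 × 1 = 408.9 kips → 408.9 / 2 = 204 kips.
Bearing (1.2 l_c t F_u ≤ 2.4 d t F_u): upper limit = 2.4·0.875·0.25·65 = 34.12 kips.
  Edge l_c = 1.75 − 0.9375/2 = 1.281 → r_n = 24.98 kips; interior l_c = 3.25 − 0.9375 = 2.312 → r_n = 34.12 kips.
  R_n,bearing = 2·24.98 + 8·34.12 = 323 kips → 323 / 2 = 161 kips.
Bearing governs: 161 kips.

161 kips (bearing governs)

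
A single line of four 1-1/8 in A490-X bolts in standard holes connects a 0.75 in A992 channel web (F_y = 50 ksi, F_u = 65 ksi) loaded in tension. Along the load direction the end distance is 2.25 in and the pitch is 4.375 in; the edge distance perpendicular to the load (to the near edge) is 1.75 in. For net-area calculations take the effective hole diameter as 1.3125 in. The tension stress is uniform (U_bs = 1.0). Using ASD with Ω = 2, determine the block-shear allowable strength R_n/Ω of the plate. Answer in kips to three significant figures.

Shear plane L_v = 2.25 + 3·4.375 = 15.38 in; A_gv = 15.38 × 0.75 = 11.53 in².
A_nv = (15.38 − 3.5·1.3125) × 0.75 = 8.086 in².
A_nt = (1.75 − 0.5·1.3125) × 0.75 = 0.8203 in².
0.6 F_u A_nv = 315.4 kips; 0.6 F_y A_gv = 345.9 kips → shear rupture governs the shear term.
R_n = 315.4 + 1.0 × 65 × 0.8203 = 368.7 kips.
Allowable strength R_n/Ω = 368.7 / 2 = 184 kips.

184 kips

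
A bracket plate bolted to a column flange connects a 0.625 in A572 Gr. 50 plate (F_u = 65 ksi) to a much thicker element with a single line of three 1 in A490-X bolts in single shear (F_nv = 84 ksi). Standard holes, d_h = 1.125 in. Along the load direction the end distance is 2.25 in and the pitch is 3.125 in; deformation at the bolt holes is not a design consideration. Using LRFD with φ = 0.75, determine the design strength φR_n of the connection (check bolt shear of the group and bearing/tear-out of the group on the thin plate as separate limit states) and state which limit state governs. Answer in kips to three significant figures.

Bolt shear: A_b = π·1²/4 = 0.7854 in²; R_n = 84 × 0.7854 × 3 × 1 = 197.9 kips → 0.75 × 197.9 = 148 kips.
Bearing (1.5 l_c t F_u ≤ 3.0 d t F_u): upper limit = 3.0·1·0.625·65 = 121.9 kips.
  Edge l_c = 2.25 − 1.125/2 = 1.688 → r_n = 102.8 kips; interior l_c = 3.125 − 1.125 = 2 → r_n = 121.9 kips.
  R_n,bearing = 1·102.8 + 2·121.9 = 346.6 kips → 0.75 × 346.6 = 260 kips.
Bolt shear governs: 148 kips.

148 kips (bolt shear governs)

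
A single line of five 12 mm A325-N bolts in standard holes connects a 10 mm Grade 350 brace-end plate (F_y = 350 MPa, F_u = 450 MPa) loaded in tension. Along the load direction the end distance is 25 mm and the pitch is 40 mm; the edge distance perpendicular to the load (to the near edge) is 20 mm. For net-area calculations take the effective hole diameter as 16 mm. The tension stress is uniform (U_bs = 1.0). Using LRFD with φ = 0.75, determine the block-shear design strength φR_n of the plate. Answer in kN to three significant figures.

Shear plane L_v = 25 + 4·40 = 185 mm; A_gv = 185 × 10 = 1850 mm².
A_nv = (185 − 4.5·16) × 10 = 1130 mm².
A_nt = (20 − 0.5·16) × 10 = 120 mm².
0.6 F_u A_nv = 305.1 kN; 0.6 F_y A_gv = 388.5 kN → shear rupture governs the shear term.
R_n = 305.1 + 1.0 × 450 × 120 / 1000 = 359.1 kN.
Design strength φR_n = 0.75 × 359.1 = 269 kN.

269 kN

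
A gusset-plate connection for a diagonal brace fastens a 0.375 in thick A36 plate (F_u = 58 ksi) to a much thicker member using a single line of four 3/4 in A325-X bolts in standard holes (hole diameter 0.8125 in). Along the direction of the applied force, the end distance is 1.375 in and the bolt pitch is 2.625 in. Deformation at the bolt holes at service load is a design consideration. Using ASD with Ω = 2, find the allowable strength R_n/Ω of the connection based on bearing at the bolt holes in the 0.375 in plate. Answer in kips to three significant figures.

71.4 kips

Per bolt r_n = 1.2 l_c t F_u ≤ 2.4 d t F_u; upper limit = 2.4 × 0.75 × 0.375 × 58 = 39.15 kips.
Edge bolt: l_c = 1.375 − 0.8125/2 = 0.9688 in → 1.2 × 0.9688 × 0.375 × 58 = 25.28 → r_n = 25.28 kips.
Interior bolts: l_c = 2.625 − 0.8125 = 1.812 in → 1.2 × 1.812 × 0.375 × 58 = 47.31 → r_n = 39.15 kips.
R_n = 1 × 25.28 + 3 × 39.15 = 142.7 kips.
Allowable strength R_n/Ω = 142.7 / 2 = 71.4 kips.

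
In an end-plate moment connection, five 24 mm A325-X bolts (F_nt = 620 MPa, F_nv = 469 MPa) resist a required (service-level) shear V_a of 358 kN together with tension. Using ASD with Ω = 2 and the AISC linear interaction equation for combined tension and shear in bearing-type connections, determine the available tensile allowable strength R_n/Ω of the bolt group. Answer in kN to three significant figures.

A_b = π·24²/4 = 452.4 mm²; f_rv = 358 × 1000 / (5 × 452.4) = 158.3 MPa.
F'_nt = 1.3 F_nt − (Ω F_nt / F_nv) f_rv = 1.3·620 − (2·620/469)·158.3 = 387.5 MPa, capped at F_nt → F'_nt = 387.5 MPa.
R_n = F'_nt · A_b · n = 387.5 × 452.4 × 5 / 1000 = 876.6 kN.
Allowable strength R_n/Ω = 876.6 / 2 = 438 kN.

438 kN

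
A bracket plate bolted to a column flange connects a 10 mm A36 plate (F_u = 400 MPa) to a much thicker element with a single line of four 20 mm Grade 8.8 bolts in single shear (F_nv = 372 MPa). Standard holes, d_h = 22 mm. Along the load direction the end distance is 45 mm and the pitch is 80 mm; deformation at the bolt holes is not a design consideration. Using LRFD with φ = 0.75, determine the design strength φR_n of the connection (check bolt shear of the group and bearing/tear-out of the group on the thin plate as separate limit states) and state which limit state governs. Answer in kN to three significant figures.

351 kN (bolt shear governs)

Bolt shear: A_b = π·20²/4 = 314.2 mm²; R_n = 372 × 314.2 × 4 × 1 / 1000 = 467.5 kN → 0.75 × 467.5 = 351 kN.
Bearing (1.5 l_c t F_u ≤ 3.0 d t F_u): upper limit = 3.0·20·10·400 / 1000 = 240 kN.
  Edge l_c = 45 − 22/2 = 34 → r_n = 204 kN; interior l_c = 80 − 22 = 58 → r_n = 240 kN.
  R_n,bearing = 1·204 + 3·240 = 924 kN → 0.75 × 924 = 693 kN.
Bolt shear governs: 351 kN.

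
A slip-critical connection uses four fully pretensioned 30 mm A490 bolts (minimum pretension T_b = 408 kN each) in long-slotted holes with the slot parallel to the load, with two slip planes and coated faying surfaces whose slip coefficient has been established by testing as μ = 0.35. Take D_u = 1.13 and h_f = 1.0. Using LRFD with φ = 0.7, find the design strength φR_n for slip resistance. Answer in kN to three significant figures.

R_n = μ · D_u · h_f · T_b · n_s · n_b = 0.35 × 1.13 × 1.0 × 408 × 2 × 4 = 1291 kN.
Design strength φR_n = 0.7 × 1291 = 904 kN.

904 kN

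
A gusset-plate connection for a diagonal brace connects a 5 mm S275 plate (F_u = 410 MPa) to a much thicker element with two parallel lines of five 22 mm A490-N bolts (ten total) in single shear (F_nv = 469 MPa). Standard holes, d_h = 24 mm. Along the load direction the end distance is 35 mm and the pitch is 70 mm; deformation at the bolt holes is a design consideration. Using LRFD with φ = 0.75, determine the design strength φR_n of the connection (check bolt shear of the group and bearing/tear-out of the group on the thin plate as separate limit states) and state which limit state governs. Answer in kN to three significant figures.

Bolt shear: A_b = π·22²/4 = 380.1 mm²; R_n = 469 × 380.1 × 10 × 1 / 1000 = 1783 kN → 0.75 × 1783 = 1340 kN.
Bearing (1.2 l_c t F_u ≤ 2.4 d t F_u): upper limit = 2.4·22·5·410 / 1000 = 108.2 kN.
  Edge l_c = 35 − 24/2 = 23 → r_n = 56.58 kN; interior l_c = 70 − 24 = 46 → r_n = 108.2 kN.
  R_n,bearing = 2·56.58 + 8·108.2 = 979.1 kN → 0.75 × 979.1 = 734 kN.
Bearing governs: 734 kN.

734 kN (bearing governs)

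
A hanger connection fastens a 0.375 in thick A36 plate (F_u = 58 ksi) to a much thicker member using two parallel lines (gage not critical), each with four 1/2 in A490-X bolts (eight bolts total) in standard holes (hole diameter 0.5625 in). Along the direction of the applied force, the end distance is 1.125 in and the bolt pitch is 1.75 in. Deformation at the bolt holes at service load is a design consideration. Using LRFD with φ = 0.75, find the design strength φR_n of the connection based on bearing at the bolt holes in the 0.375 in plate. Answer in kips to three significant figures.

Per bolt r_n = 1.2 l_c t F_u ≤ 2.4 d t F_u; upper limit = 2.4 × 0.5 × 0.375 × 58 = 26.1 kips.
Edge bolt: l_c = 1.125 − 0.5625/2 = 0.8438 in → 1.2 × 0.8438 × 0.375 × 58 = 22.02 → r_n = 22.02 kips.
Interior bolts: l_c = 1.75 − 0.5625 = 1.188 in → 1.2 × 1.188 × 0.375 × 58 = 30.99 → r_n = 26.1 kips.
R_n = 2 × 22.02 + 6 × 26.1 = 200.6 kips.
Design strength φR_n = 0.75 × 200.6 = 150 kips.

150 kips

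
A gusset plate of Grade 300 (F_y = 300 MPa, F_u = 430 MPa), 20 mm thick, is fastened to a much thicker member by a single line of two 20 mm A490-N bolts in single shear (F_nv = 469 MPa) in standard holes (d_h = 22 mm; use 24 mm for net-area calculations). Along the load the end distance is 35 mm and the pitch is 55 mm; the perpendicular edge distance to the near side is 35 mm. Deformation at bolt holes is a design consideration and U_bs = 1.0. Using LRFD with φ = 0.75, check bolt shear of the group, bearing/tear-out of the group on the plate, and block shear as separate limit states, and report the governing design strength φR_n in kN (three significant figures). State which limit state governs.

221 kN (bolt shear governs)

Bolt shear: A_b = π·20²/4 = 314.2 mm²; R_n = 469 × 314.2 × 2 × 1 / 1000 = 294.7 kN → 0.75 × 294.7 = 221 kN.
Bearing: edge l_c = 24, r_n = 247.7 kN; interior l_c = 33, r_n = 340.6 kN; R_n = 247.7 + 1·340.6 = 588.2 kN → 441 kN.
Block shear: A_gv = 1800, A_nv = 1080, A_nt = 460 mm²; R_n = min(0.6F_uA_nv, 0.6F_yA_gv) + U_bs·F_u·A_nt = 476.4 kN → 357 kN.
Bolt shear governs: 221 kN.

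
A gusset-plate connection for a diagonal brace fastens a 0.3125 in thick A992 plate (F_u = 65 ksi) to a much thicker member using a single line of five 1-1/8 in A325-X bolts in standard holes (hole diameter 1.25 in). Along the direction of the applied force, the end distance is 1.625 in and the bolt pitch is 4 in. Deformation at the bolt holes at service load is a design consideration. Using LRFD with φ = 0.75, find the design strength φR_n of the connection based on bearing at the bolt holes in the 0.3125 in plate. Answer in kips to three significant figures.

Per bolt r_n = 1.2 l_c t F_u ≤ 2.4 d t F_u; upper limit = 2.4 × 1.125 × 0.3125 × 65 = 54.84 kips.
Edge bolt: l_c = 1.625 − 1.25/2 = 1 in → 1.2 × 1 × 0.3125 × 65 = 24.38 → r_n = 24.38 kips.
Interior bolts: l_c = 4 − 1.25 = 2.75 in → 1.2 × 2.75 × 0.3125 × 65 = 67.03 → r_n = 54.84 kips.
R_n = 1 × 24.38 + 4 × 54.84 = 243.7 kips.
Design strength φR_n = 0.75 × 243.7 = 183 kips.

183 kips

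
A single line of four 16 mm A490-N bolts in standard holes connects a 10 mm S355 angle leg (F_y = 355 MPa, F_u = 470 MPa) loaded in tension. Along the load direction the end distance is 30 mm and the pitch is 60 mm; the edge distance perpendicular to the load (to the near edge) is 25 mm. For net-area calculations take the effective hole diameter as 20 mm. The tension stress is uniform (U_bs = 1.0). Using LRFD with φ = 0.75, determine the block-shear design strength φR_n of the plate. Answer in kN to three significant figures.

349 kN

Shear plane L_v = 30 + 3·60 = 210 mm; A_gv = 210 × 10 = 2100 mm².
A_nv = (210 − 3.5·20) × 10 = 1400 mm².
A_nt = (25 − 0.5·20) × 10 = 150 mm².
0.6 F_u A_nv = 394.8 kN; 0.6 F_y A_gv = 447.3 kN → shear rupture governs the shear term.
R_n = 394.8 + 1.0 × 470 × 150 / 1000 = 465.3 kN.
Design strength φR_n = 0.75 × 465.3 = 349 kN.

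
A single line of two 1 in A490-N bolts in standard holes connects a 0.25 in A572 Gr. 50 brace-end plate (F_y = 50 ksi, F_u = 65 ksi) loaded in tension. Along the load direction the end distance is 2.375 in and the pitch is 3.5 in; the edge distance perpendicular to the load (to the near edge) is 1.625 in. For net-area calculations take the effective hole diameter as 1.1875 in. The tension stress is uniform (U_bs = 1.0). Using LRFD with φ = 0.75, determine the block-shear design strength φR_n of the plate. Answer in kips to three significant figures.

42.5 kips

Shear plane L_v = 2.375 + 1·3.5 = 5.875 in; A_gv = 5.875 × 0.25 = 1.469 in².
A_nv = (5.875 − 1.5·1.1875) × 0.25 = 1.023 in².
A_nt = (1.625 − 0.5·1.1875) × 0.25 = 0.2578 in².
0.6 F_u A_nv = 39.91 kips; 0.6 F_y A_gv = 44.06 kips → shear rupture governs the shear term.
R_n = 39.91 + 1.0 × 65 × 0.2578 = 56.67 kips.
Design strength φR_n = 0.75 × 56.67 = 42.5 kips.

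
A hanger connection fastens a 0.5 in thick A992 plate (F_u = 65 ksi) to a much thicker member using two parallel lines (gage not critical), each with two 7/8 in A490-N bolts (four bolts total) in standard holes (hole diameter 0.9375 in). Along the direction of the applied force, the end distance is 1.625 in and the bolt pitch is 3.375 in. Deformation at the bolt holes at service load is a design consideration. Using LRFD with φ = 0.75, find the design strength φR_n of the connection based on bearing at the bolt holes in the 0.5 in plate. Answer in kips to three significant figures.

170 kips

Per bolt r_n = 1.2 l_c t F_u ≤ 2.4 d t F_u; upper limit = 2.4 × 0.875 × 0.5 × 65 = 68.25 kips.
Edge bolt: l_c = 1.625 − 0.9375/2 = 1.156 in → 1.2 × 1.156 × 0.5 × 65 = 45.09 → r_n = 45.09 kips.
Interior bolts: l_c = 3.375 − 0.9375 = 2.438 in → 1.2 × 2.438 × 0.5 × 65 = 95.06 → r_n = 68.25 kips.
R_n = 2 × 45.09 + 2 × 68.25 = 226.7 kips.
Design strength φR_n = 0.75 × 226.7 = 170 kips.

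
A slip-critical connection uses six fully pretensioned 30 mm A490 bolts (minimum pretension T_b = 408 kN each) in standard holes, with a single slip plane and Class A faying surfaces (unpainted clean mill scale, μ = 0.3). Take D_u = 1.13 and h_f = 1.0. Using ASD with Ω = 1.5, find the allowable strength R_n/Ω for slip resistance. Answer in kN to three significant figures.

R_n = μ · D_u · h_f · T_b · n_s · n_b = 0.3 × 1.13 × 1.0 × 408 × 1 × 6 = 829.9 kN.
Allowable strength R_n/Ω = 829.9 / 1.5 = 553 kN.

553 kN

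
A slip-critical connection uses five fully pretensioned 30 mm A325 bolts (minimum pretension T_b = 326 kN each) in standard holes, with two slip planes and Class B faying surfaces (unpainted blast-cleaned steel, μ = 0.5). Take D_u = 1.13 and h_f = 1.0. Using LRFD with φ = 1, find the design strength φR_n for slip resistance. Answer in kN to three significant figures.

R_n = μ · D_u · h_f · T_b · n_s · n_b = 0.5 × 1.13 × 1.0 × 326 × 2 × 5 = 1842 kN.
Design strength φR_n = 1 × 1842 = 1840 kN.

1840 kN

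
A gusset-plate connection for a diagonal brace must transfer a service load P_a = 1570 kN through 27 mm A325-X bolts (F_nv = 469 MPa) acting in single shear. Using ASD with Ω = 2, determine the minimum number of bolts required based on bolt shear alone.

12 bolts

A_b = π·27²/4 = 572.6 mm².
Per-bolt allowable strength R_n/Ω = 469 × 572.6 × 1 / 1000 / 2 = 134.3 kN.
n ≥ 1570 / 134.3 = 11.69 → use 12 bolts.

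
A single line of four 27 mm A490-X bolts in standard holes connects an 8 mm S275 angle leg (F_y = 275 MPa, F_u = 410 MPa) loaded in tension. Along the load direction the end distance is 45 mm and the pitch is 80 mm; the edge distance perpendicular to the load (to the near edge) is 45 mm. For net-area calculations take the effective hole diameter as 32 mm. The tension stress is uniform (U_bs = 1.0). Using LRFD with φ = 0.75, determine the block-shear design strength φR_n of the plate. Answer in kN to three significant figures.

327 kN

Shear plane L_v = 45 + 3·80 = 285 mm; A_gv = 285 × 8 = 2280 mm².
A_nv = (285 − 3.5·32) × 8 = 1384 mm².
A_nt = (45 − 0.5·32) × 8 = 232 mm².
0.6 F_u A_nv = 340.5 kN; 0.6 F_y A_gv = 376.2 kN → shear rupture governs the shear term.
R_n = 340.5 + 1.0 × 410 × 232 / 1000 = 435.6 kN.
Design strength φR_n = 0.75 × 435.6 = 327 kN.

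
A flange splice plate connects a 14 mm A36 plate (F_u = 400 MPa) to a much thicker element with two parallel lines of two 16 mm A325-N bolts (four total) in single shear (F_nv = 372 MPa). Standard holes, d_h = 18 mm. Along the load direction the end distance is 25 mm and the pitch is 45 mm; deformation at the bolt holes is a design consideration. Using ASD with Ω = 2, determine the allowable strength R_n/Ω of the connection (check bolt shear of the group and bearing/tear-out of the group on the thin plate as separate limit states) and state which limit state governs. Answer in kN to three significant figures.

Bolt shear: A_b = π·16²/4 = 201.1 mm²; R_n = 372 × 201.1 × 4 × 1 / 1000 = 299.2 kN → 299.2 / 2 = 150 kN.
Bearing (1.2 l_c t F_u ≤ 2.4 d t F_u): upper limit = 2.4·16·14·400 / 1000 = 215 kN.
  Edge l_c = 25 − 18/2 = 16 → r_n = 107.5 kN; interior l_c = 45 − 18 = 27 → r_n = 181.4 kN.
  R_n,bearing = 2·107.5 + 2·181.4 = 577.9 kN → 577.9 / 2 = 289 kN.
Bolt shear governs: 150 kN.

150 kN (bolt shear governs)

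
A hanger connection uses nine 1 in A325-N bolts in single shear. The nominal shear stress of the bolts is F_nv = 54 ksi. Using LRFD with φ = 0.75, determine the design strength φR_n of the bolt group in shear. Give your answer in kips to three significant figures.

286 kips

A_b = π × 1² / 4 = 0.7854 in².
R_n = F_nv · A_b · n · n_s = 54 × 0.7854 × 9 × 1 = 381.7 kips.
Design strength φR_n = 0.75 × 381.7 = 286 kips.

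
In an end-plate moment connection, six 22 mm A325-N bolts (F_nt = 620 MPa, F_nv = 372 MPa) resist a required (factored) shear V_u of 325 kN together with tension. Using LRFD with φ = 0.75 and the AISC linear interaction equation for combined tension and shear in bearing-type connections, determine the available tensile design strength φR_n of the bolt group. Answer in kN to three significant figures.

837 kN

A_b = π·22²/4 = 380.1 mm²; f_rv = 325 × 1000 / (6 × 380.1) = 142.5 MPa.
F'_nt = 1.3 F_nt − (F_nt / φF_nv) f_rv = 1.3·620 − (620/(0.75·372))·142.5 = 489.3 MPa, capped at F_nt → F'_nt = 489.3 MPa.
R_n = F'_nt · A_b · n = 489.3 × 380.1 × 6 / 1000 = 1116 kN.
Design strength φR_n = 0.75 × 1116 = 837 kN.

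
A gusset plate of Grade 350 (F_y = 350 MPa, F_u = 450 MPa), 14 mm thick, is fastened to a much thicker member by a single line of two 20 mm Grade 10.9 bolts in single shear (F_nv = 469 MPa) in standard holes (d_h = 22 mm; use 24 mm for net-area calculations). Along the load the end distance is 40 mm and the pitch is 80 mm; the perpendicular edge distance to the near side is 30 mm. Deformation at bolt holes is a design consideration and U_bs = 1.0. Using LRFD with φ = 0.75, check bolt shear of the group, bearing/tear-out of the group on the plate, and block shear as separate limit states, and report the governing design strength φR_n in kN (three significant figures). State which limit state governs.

221 kN (bolt shear governs)

Bolt shear: A_b = π·20²/4 = 314.2 mm²; R_n = 469 × 314.2 × 2 × 1 / 1000 = 294.7 kN → 0.75 × 294.7 = 221 kN.
Bearing: edge l_c = 29, r_n = 219.2 kN; interior l_c = 58, r_n = 302.4 kN; R_n = 219.2 + 1·302.4 = 521.6 kN → 391 kN.
Block shear: A_gv = 1680, A_nv = 1176, A_nt = 252 mm²; R_n = min(0.6F_uA_nv, 0.6F_yA_gv) + U_bs·F_u·A_nt = 430.9 kN → 323 kN.
Bolt shear governs: 221 kN.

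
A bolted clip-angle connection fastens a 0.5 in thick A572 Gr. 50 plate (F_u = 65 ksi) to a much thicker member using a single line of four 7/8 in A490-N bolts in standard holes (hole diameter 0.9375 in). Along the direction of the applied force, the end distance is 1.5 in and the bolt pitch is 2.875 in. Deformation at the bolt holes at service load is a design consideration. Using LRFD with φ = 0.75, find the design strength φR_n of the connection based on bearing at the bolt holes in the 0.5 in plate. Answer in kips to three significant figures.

Per bolt r_n = 1.2 l_c t F_u ≤ 2.4 d t F_u; upper limit = 2.4 × 0.875 × 0.5 × 65 = 68.25 kips.
Edge bolt: l_c = 1.5 − 0.9375/2 = 1.031 in → 1.2 × 1.031 × 0.5 × 65 = 40.22 → r_n = 40.22 kips.
Interior bolts: l_c = 2.875 − 0.9375 = 1.938 in → 1.2 × 1.938 × 0.5 × 65 = 75.56 → r_n = 68.25 kips.
R_n = 1 × 40.22 + 3 × 68.25 = 245 kips.
Design strength φR_n = 0.75 × 245 = 184 kips.

184 kips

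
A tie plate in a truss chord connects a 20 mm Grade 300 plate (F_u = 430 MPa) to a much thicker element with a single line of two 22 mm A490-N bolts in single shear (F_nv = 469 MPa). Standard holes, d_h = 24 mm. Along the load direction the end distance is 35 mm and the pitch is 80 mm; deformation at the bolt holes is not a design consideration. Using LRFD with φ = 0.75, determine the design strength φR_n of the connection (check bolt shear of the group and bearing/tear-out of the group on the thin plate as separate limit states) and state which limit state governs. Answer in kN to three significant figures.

267 kN (bolt shear governs)

Bolt shear: A_b = π·22²/4 = 380.1 mm²; R_n = 469 × 380.1 × 2 × 1 / 1000 = 356.6 kN → 0.75 × 356.6 = 267 kN.
Bearing (1.5 l_c t F_u ≤ 3.0 d t F_u): upper limit = 3.0·22·20·430 / 1000 = 567.6 kN.
  Edge l_c = 35 − 24/2 = 23 → r_n = 296.7 kN; interior l_c = 80 − 24 = 56 → r_n = 567.6 kN.
  R_n,bearing = 1·296.7 + 1·567.6 = 864.3 kN → 0.75 × 864.3 = 648 kN.
Bolt shear governs: 267 kN.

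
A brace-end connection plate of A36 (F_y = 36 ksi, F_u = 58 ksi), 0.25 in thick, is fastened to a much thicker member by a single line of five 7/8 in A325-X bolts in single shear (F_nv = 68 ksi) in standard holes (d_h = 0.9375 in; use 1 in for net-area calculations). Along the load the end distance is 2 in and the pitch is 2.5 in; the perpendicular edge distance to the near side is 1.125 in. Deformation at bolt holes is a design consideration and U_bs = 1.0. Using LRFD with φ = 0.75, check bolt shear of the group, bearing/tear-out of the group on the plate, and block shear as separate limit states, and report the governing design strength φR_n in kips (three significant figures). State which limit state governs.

Bolt shear: A_b = π·0.875²/4 = 0.6013 in²; R_n = 68 × 0.6013 × 5 × 1 = 204.4 kips → 0.75 × 204.4 = 153 kips.
Bearing: edge l_c = 1.531, r_n = 26.64 kips; interior l_c = 1.562, r_n = 27.19 kips; R_n = 26.64 + 4·27.19 = 135.4 kips → 102 kips.
Block shear: A_gv = 3, A_nv = 1.875, A_nt = 0.1562 in²; R_n = min(0.6F_uA_nv, 0.6F_yA_gv) + U_bs·F_u·A_nt = 73.86 kips → 55.4 kips.
Block shear governs: 55.4 kips.

55.4 kips (block shear governs)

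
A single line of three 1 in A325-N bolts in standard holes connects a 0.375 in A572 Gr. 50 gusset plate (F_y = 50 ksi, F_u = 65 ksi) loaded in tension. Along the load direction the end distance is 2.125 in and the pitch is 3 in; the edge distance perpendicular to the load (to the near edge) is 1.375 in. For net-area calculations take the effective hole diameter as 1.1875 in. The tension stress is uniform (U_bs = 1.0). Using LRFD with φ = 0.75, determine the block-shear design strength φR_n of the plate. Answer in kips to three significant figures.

Shear plane L_v = 2.125 + 2·3 = 8.125 in; A_gv = 8.125 × 0.375 = 3.047 in².
A_nv = (8.125 − 2.5·1.1875) × 0.375 = 1.934 in².
A_nt = (1.375 − 0.5·1.1875) × 0.375 = 0.293 in².
0.6 F_u A_nv = 75.41 kips; 0.6 F_y A_gv = 91.41 kips → shear rupture governs the shear term.
R_n = 75.41 + 1.0 × 65 × 0.293 = 94.45 kips.
Design strength φR_n = 0.75 × 94.45 = 70.8 kips.

70.8 kips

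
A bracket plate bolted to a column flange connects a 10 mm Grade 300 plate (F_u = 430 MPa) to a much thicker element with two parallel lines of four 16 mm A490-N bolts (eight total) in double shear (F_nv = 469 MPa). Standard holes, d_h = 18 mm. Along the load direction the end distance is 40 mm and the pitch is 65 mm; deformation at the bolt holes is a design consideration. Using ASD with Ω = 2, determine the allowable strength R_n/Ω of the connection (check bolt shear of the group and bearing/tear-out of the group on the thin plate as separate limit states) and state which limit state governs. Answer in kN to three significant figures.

Bolt shear: A_b = π·16²/4 = 201.1 mm²; R_n = 469 × 201.1 × 8 × 2 / 1000 = 1509 kN → 1509 / 2 = 754 kN.
Bearing (1.2 l_c t F_u ≤ 2.4 d t F_u): upper limit = 2.4·16·10·430 / 1000 = 165.1 kN.
  Edge l_c = 40 − 18/2 = 31 → r_n = 160 kN; interior l_c = 65 − 18 = 47 → r_n = 165.1 kN.
  R_n,bearing = 2·160 + 6·165.1 = 1311 kN → 1311 / 2 = 655 kN.
Bearing governs: 655 kN.

655 kN (bearing governs)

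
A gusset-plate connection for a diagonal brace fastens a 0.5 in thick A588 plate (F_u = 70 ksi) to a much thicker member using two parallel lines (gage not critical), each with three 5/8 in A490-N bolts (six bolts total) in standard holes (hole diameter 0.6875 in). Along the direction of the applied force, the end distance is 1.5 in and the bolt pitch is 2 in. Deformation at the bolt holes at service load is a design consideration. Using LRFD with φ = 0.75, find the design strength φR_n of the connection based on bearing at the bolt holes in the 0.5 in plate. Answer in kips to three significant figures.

Per bolt r_n = 1.2 l_c t F_u ≤ 2.4 d t F_u; upper limit = 2.4 × 0.625 × 0.5 × 70 = 52.5 kips.
Edge bolt: l_c = 1.5 − 0.6875/2 = 1.156 in → 1.2 × 1.156 × 0.5 × 70 = 48.56 → r_n = 48.56 kips.
Interior bolts: l_c = 2 − 0.6875 = 1.312 in → 1.2 × 1.312 × 0.5 × 70 = 55.12 → r_n = 52.5 kips.
R_n = 2 × 48.56 + 4 × 52.5 = 307.1 kips.
Design strength φR_n = 0.75 × 307.1 = 230 kips.

230 kips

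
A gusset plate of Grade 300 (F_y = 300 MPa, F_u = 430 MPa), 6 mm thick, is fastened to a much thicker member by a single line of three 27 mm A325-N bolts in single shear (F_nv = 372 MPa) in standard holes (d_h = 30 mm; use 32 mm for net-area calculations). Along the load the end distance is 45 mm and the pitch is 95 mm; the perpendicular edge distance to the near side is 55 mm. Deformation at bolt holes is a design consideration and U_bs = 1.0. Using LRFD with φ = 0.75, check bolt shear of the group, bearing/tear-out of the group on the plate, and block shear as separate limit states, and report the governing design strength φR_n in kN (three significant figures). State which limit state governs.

Bolt shear: A_b = π·27²/4 = 572.6 mm²; R_n = 372 × 572.6 × 3 × 1 / 1000 = 639 kN → 0.75 × 639 = 479 kN.
Bearing: edge l_c = 30, r_n = 92.88 kN; interior l_c = 65, r_n = 167.2 kN; R_n = 92.88 + 2·167.2 = 427.2 kN → 320 kN.
Block shear: A_gv = 1410, A_nv = 930, A_nt = 234 mm²; R_n = min(0.6F_uA_nv, 0.6F_yA_gv) + U_bs·F_u·A_nt = 340.6 kN → 255 kN.
Block shear governs: 255 kN.

255 kN (block shear governs)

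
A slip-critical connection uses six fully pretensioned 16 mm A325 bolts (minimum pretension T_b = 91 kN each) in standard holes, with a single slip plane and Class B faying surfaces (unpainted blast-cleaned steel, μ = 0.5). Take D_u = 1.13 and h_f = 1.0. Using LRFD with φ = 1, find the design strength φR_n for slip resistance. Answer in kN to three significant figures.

308 kN

R_n = μ · D_u · h_f · T_b · n_s · n_b = 0.5 × 1.13 × 1.0 × 91 × 1 × 6 = 308.5 kN.
Design strength φR_n = 1 × 308.5 = 308 kN.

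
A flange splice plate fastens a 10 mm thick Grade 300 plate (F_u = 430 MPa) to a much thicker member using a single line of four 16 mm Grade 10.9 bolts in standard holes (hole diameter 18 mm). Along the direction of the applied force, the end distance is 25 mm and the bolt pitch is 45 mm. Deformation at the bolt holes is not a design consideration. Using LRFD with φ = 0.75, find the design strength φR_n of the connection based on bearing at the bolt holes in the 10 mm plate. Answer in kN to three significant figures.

Per bolt r_n = 1.5 l_c t F_u ≤ 3.0 d t F_u; upper limit = 3.0 × 16 × 10 × 430 / 1000 = 206.4 kN.
Edge bolt: l_c = 25 − 18/2 = 16 mm → 1.5 × 16 × 10 × 430 / 1000 = 103.2 → r_n = 103.2 kN.
Interior bolts: l_c = 45 − 18 = 27 mm → 1.5 × 27 × 10 × 430 / 1000 = 174.2 → r_n = 174.2 kN.
R_n = 1 × 103.2 + 3 × 174.2 = 625.7 kN.
Design strength φR_n = 0.75 × 625.7 = 469 kN.

469 kN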